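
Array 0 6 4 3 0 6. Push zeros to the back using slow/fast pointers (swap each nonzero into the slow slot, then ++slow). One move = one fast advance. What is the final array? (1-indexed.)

[6, 4, 3, 6, 0, 0]

(s=1,f=1) a[fast]=0 → fast++
(s=1,f=2) a[fast]=6≠0 swap→a[1]=6 → slow++,fast++
(s=2,f=3) a[fast]=4≠0 swap→a[2]=4 → slow++,fast++
(s=3,f=4) a[fast]=3≠0 swap→a[3]=3 → slow++,fast++
(s=4,f=5) a[fast]=0 → fast++
(s=4,f=6) a[fast]=6≠0 swap→a[4]=6 → slow++,fast++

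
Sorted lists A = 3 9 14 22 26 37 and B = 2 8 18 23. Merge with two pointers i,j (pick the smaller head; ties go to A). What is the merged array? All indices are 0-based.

[2, 3, 8, 9, 14, 18, 22, 23, 26, 37]

i=0 j=0: A[i]=3>B[j]=2 take 2, j++
i=0 j=1: A[i]=3<=B[j]=8 take 3, i++
i=1 j=1: A[i]=9>B[j]=8 take 8, j++
i=1 j=2: A[i]=9<=B[j]=18 take 9, i++
i=2 j=2: A[i]=14<=B[j]=18 take 14, i++
i=3 j=2: A[i]=22>B[j]=18 take 18, j++
i=3 j=3: A[i]=22<=B[j]=23 take 22, i++
i=4 j=3: A[i]=26>B[j]=23 take 23, j++
i=4 j=4: B done, take A[i]=26, i++
i=5 j=4: B done, take A[i]=37, i++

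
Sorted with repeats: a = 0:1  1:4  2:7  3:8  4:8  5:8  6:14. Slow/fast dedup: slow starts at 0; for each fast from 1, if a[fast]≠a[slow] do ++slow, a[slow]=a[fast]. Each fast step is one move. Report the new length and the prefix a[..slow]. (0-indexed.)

slow=0 fast=1: a[fast]=4≠a[slow]=1 write a[1]=4, slow++,fast++
slow=1 fast=2: a[fast]=7≠a[slow]=4 write a[2]=7, slow++,fast++
slow=2 fast=3: a[fast]=8≠a[slow]=7 write a[3]=8, slow++,fast++
slow=3 fast=4: a[fast]=8=a[slow] dup, fast++
slow=3 fast=5: a[fast]=8=a[slow] dup, fast++
slow=3 fast=6: a[fast]=14≠a[slow]=8 write a[4]=14, slow++,fast++

length 5; prefix = [1, 4, 7, 8, 14]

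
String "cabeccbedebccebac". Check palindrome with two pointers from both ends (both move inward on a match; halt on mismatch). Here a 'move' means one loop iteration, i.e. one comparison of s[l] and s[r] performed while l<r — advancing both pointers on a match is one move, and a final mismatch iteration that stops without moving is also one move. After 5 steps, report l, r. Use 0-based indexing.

[0,16] 'c'=='c' → l++,r--
[1,15] 'a'=='a' → l++,r--
[2,14] 'b'=='b' → l++,r--
[3,13] 'e'=='e' → l++,r--
[4,12] 'c'=='c' → l++,r--

l=5, r=11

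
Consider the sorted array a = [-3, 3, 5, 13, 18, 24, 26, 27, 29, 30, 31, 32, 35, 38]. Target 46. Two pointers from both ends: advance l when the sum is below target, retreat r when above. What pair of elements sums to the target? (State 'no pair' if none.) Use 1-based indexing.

no pair

[1,14] -3+38=35 <46 → l++
[2,14] 3+38=41 <46 → l++
[3,14] 5+38=43 <46 → l++
[4,14] 13+38=51 >46 → r--
[4,13] 13+35=48 >46 → r--
[4,12] 13+32=45 <46 → l++
[5,12] 18+32=50 >46 → r--
[5,11] 18+31=49 >46 → r--
[5,10] 18+30=48 >46 → r--
[5,9] 18+29=47 >46 → r--
[5,8] 18+27=45 <46 → l++
[6,8] 24+27=51 >46 → r--
[6,7] 24+26=50 >46 → r--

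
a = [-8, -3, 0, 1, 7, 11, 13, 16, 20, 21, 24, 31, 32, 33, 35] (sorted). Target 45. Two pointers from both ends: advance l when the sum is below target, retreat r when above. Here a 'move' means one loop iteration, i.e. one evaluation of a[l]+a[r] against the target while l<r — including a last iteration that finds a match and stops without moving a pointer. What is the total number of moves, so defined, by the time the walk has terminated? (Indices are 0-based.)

[0,14] -8+35=27 <45 → l++
[1,14] -3+35=32 <45 → l++
[2,14] 0+35=35 <45 → l++
[3,14] 1+35=36 <45 → l++
[4,14] 7+35=42 <45 → l++
[5,14] 11+35=46 >45 → r--
[5,13] 11+33=44 <45 → l++
[6,13] 13+33=46 >45 → r--
[6,12] 13+32=45 → found

9 moves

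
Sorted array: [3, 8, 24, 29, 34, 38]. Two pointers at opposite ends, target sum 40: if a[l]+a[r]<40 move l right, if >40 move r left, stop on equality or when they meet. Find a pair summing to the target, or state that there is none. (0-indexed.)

no pair

l=0 r=5: 3+38=41 >40, r--
l=0 r=4: 3+34=37 <40, l++
l=1 r=4: 8+34=42 >40, r--
l=1 r=3: 8+29=37 <40, l++
l=2 r=3: 24+29=53 >40, r--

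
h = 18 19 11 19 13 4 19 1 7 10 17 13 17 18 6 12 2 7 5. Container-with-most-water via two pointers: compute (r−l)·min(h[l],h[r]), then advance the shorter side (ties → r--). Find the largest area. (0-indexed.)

max area = 234

[0,18] min(18,5)*18=90 best=90 * → r--
[0,17] min(18,7)*17=119 best=119 * → r--
[0,16] min(18,2)*16=32 best=119 → r--
[0,15] min(18,12)*15=180 best=180 * → r--
[0,14] min(18,6)*14=84 best=180 → r--
[0,13] min(18,18)*13=234 best=234 * → r--
[0,12] min(18,17)*12=204 best=234 → r--
[0,11] min(18,13)*11=143 best=234 → r--
[0,10] min(18,17)*10=170 best=234 → r--
[0,9] min(18,10)*9=90 best=234 → r--
[0,8] min(18,7)*8=56 best=234 → r--
[0,7] min(18,1)*7=7 best=234 → r--
[0,6] min(18,19)*6=108 best=234 → l++
[1,6] min(19,19)*5=95 best=234 → r--
[1,5] min(19,4)*4=16 best=234 → r--
[1,4] min(19,13)*3=39 best=234 → r--
[1,3] min(19,19)*2=38 best=234 → r--
[1,2] min(19,11)*1=11 best=234 → r--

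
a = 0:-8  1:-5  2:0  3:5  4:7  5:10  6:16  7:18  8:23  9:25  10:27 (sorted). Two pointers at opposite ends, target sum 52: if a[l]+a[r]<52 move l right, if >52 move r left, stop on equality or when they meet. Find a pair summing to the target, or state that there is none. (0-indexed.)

[0,10] -8+27=19 <52 → l++
[1,10] -5+27=22 <52 → l++
[2,10] 0+27=27 <52 → l++
[3,10] 5+27=32 <52 → l++
[4,10] 7+27=34 <52 → l++
[5,10] 10+27=37 <52 → l++
[6,10] 16+27=43 <52 → l++
[7,10] 18+27=45 <52 → l++
[8,10] 23+27=50 <52 → l++
[9,10] 25+27=52 → found

(25, 27)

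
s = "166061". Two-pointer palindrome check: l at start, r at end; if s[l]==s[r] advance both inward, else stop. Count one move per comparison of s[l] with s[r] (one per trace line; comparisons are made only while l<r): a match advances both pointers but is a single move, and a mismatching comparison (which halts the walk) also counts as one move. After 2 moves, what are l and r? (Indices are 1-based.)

l=3, r=4

l=1 r=6: '1'=='1', l++,r--
l=2 r=5: '6'=='6', l++,r--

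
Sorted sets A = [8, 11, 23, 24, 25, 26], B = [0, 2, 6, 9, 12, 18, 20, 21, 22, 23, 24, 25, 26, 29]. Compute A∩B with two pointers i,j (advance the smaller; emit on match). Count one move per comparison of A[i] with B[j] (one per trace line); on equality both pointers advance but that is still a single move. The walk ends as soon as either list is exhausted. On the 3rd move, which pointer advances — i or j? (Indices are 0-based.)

[i=0,j=0] 8>0 → j++
[i=0,j=1] 8>2 → j++
[i=0,j=2] 8>6 → j++

j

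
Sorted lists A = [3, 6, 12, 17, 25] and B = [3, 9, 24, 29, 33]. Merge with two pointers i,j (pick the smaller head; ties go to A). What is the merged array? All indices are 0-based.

i=0 j=0: A[i]=3<=B[j]=3 take 3, i++
i=1 j=0: A[i]=6>B[j]=3 take 3, j++
i=1 j=1: A[i]=6<=B[j]=9 take 6, i++
i=2 j=1: A[i]=12>B[j]=9 take 9, j++
i=2 j=2: A[i]=12<=B[j]=24 take 12, i++
i=3 j=2: A[i]=17<=B[j]=24 take 17, i++
i=4 j=2: A[i]=25>B[j]=24 take 24, j++
i=4 j=3: A[i]=25<=B[j]=29 take 25, i++
i=5 j=3: A done, take B[j]=29, j++
i=5 j=4: A done, take B[j]=33, j++

[3, 3, 6, 9, 12, 17, 24, 25, 29, 33]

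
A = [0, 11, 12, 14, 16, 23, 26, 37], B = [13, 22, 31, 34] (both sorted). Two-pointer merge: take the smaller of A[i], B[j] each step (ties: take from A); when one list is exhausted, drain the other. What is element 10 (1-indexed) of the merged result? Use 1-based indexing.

merged[10] = 31

i=1 j=1: A[i]=0<=B[j]=13 take 0, i++
i=2 j=1: A[i]=11<=B[j]=13 take 11, i++
i=3 j=1: A[i]=12<=B[j]=13 take 12, i++
i=4 j=1: A[i]=14>B[j]=13 take 13, j++
i=4 j=2: A[i]=14<=B[j]=22 take 14, i++
i=5 j=2: A[i]=16<=B[j]=22 take 16, i++
i=6 j=2: A[i]=23>B[j]=22 take 22, j++
i=6 j=3: A[i]=23<=B[j]=31 take 23, i++
i=7 j=3: A[i]=26<=B[j]=31 take 26, i++
i=8 j=3: A[i]=37>B[j]=31 take 31, j++
i=8 j=4: A[i]=37>B[j]=34 take 34, j++
i=8 j=5: B done, take A[i]=37, i++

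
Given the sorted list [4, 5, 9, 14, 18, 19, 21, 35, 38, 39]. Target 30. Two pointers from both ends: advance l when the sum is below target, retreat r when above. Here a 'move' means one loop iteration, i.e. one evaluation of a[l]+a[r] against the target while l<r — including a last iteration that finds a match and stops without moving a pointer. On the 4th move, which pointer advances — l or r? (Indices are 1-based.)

[1,10] 4+39=43 >30 → r--
[1,9] 4+38=42 >30 → r--
[1,8] 4+35=39 >30 → r--
[1,7] 4+21=25 <30 → l++

l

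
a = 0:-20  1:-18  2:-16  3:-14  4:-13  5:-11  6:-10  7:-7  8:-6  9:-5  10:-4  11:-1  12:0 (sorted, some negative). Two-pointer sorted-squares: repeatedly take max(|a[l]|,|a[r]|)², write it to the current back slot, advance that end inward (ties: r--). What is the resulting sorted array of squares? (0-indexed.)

[0, 1, 16, 25, 36, 49, 100, 121, 169, 196, 256, 324, 400]

l=0 r=12: |-20|>|0| out[12]=400, l++
l=1 r=12: |-18|>|0| out[11]=324, l++
l=2 r=12: |-16|>|0| out[10]=256, l++
l=3 r=12: |-14|>|0| out[9]=196, l++
l=4 r=12: |-13|>|0| out[8]=169, l++
l=5 r=12: |-11|>|0| out[7]=121, l++
l=6 r=12: |-10|>|0| out[6]=100, l++
l=7 r=12: |-7|>|0| out[5]=49, l++
l=8 r=12: |-6|>|0| out[4]=36, l++
l=9 r=12: |-5|>|0| out[3]=25, l++
l=10 r=12: |-4|>|0| out[2]=16, l++
l=11 r=12: |-1|>|0| out[1]=1, l++
l=12 r=12: |0|<=|0| out[0]=0, r--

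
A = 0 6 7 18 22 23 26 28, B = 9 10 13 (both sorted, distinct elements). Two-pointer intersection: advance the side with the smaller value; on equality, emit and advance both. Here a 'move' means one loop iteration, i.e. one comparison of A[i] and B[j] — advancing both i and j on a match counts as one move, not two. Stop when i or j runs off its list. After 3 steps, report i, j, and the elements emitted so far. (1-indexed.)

[i=1,j=1] 0<9 → i++
[i=2,j=1] 6<9 → i++
[i=3,j=1] 7<9 → i++

i=4, j=1, emitted=[]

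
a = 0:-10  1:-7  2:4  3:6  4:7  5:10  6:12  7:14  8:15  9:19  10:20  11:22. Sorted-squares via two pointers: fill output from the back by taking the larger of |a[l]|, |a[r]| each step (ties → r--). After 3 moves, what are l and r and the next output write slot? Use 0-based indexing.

l=0 r=11: |-10|<=|22| out[11]=484, r--
l=0 r=10: |-10|<=|20| out[10]=400, r--
l=0 r=9: |-10|<=|19| out[9]=361, r--

l=0, r=8, next write slot=8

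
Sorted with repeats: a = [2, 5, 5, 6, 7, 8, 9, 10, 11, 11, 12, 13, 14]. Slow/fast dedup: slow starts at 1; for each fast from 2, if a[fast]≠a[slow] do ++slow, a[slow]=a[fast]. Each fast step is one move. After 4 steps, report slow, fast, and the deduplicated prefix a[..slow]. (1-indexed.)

slow=4, fast=6, prefix=[2, 5, 6, 7]

(s=1,f=2) a[fast]=5≠a[slow]=2 write a[2]=5 → slow++,fast++
(s=2,f=3) a[fast]=5=a[slow] dup → fast++
(s=2,f=4) a[fast]=6≠a[slow]=5 write a[3]=6 → slow++,fast++
(s=3,f=5) a[fast]=7≠a[slow]=6 write a[4]=7 → slow++,fast++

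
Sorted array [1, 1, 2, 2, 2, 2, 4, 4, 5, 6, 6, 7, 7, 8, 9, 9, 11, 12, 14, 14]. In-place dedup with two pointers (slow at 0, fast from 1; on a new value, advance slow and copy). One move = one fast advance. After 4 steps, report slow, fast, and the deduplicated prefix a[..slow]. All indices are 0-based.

(s=0,f=1) a[fast]=1=a[slow] dup → fast++
(s=0,f=2) a[fast]=2≠a[slow]=1 write a[1]=2 → slow++,fast++
(s=1,f=3) a[fast]=2=a[slow] dup → fast++
(s=1,f=4) a[fast]=2=a[slow] dup → fast++

slow=1, fast=5, prefix=[1, 2]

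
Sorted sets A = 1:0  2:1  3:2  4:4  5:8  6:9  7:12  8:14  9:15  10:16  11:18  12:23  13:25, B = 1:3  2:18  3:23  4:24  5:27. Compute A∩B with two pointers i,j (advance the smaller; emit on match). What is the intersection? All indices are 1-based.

[i=1,j=1] 0<3 → i++
[i=2,j=1] 1<3 → i++
[i=3,j=1] 2<3 → i++
[i=4,j=1] 4>3 → j++
[i=4,j=2] 4<18 → i++
[i=5,j=2] 8<18 → i++
[i=6,j=2] 9<18 → i++
[i=7,j=2] 12<18 → i++
[i=8,j=2] 14<18 → i++
[i=9,j=2] 15<18 → i++
[i=10,j=2] 16<18 → i++
[i=11,j=2] 18==18 emit → i++,j++
[i=12,j=3] 23==23 emit → i++,j++
[i=13,j=4] 25>24 → j++
[i=13,j=5] 25<27 → i++

intersection = [18, 23]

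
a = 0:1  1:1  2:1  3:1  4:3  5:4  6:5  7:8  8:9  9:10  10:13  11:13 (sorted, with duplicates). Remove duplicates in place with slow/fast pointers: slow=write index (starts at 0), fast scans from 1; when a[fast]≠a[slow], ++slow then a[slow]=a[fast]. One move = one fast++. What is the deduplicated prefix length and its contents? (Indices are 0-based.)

length 8; prefix = [1, 3, 4, 5, 8, 9, 10, 13]

slow=0 fast=1: a[fast]=1=a[slow] dup, fast++
slow=0 fast=2: a[fast]=1=a[slow] dup, fast++
slow=0 fast=3: a[fast]=1=a[slow] dup, fast++
slow=0 fast=4: a[fast]=3≠a[slow]=1 write a[1]=3, slow++,fast++
slow=1 fast=5: a[fast]=4≠a[slow]=3 write a[2]=4, slow++,fast++
slow=2 fast=6: a[fast]=5≠a[slow]=4 write a[3]=5, slow++,fast++
slow=3 fast=7: a[fast]=8≠a[slow]=5 write a[4]=8, slow++,fast++
slow=4 fast=8: a[fast]=9≠a[slow]=8 write a[5]=9, slow++,fast++
slow=5 fast=9: a[fast]=10≠a[slow]=9 write a[6]=10, slow++,fast++
slow=6 fast=10: a[fast]=13≠a[slow]=10 write a[7]=13, slow++,fast++
slow=7 fast=11: a[fast]=13=a[slow] dup, fast++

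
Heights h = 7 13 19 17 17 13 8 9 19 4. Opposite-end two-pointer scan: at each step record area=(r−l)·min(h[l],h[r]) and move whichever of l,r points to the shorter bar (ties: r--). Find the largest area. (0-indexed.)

l=0 r=9: min(7,4)*9=36 best=36 *, r--
l=0 r=8: min(7,19)*8=56 best=56 *, l++
l=1 r=8: min(13,19)*7=91 best=91 *, l++
l=2 r=8: min(19,19)*6=114 best=114 *, r--
l=2 r=7: min(19,9)*5=45 best=114, r--
l=2 r=6: min(19,8)*4=32 best=114, r--
l=2 r=5: min(19,13)*3=39 best=114, r--
l=2 r=4: min(19,17)*2=34 best=114, r--
l=2 r=3: min(19,17)*1=17 best=114, r--

max area = 114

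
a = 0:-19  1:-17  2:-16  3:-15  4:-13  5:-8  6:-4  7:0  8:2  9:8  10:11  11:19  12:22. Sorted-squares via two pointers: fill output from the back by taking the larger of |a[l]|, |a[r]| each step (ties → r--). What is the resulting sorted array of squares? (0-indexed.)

[0, 4, 16, 64, 64, 121, 169, 225, 256, 289, 361, 361, 484]

[0,12] |-19|<=|22| out[12]=484 → r--
[0,11] |-19|<=|19| out[11]=361 → r--
[0,10] |-19|>|11| out[10]=361 → l++
[1,10] |-17|>|11| out[9]=289 → l++
[2,10] |-16|>|11| out[8]=256 → l++
[3,10] |-15|>|11| out[7]=225 → l++
[4,10] |-13|>|11| out[6]=169 → l++
[5,10] |-8|<=|11| out[5]=121 → r--
[5,9] |-8|<=|8| out[4]=64 → r--
[5,8] |-8|>|2| out[3]=64 → l++
[6,8] |-4|>|2| out[2]=16 → l++
[7,8] |0|<=|2| out[1]=4 → r--
[7,7] |0|<=|0| out[0]=0 → r--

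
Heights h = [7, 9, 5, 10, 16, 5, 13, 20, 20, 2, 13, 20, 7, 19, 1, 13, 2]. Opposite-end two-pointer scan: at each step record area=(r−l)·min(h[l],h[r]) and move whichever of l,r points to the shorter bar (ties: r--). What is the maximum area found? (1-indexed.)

max area = 144

l=1 r=17: min(7,2)*16=32 best=32 *, r--
l=1 r=16: min(7,13)*15=105 best=105 *, l++
l=2 r=16: min(9,13)*14=126 best=126 *, l++
l=3 r=16: min(5,13)*13=65 best=126, l++
l=4 r=16: min(10,13)*12=120 best=126, l++
l=5 r=16: min(16,13)*11=143 best=143 *, r--
l=5 r=15: min(16,1)*10=10 best=143, r--
l=5 r=14: min(16,19)*9=144 best=144 *, l++
l=6 r=14: min(5,19)*8=40 best=144, l++
l=7 r=14: min(13,19)*7=91 best=144, l++
l=8 r=14: min(20,19)*6=114 best=144, r--
l=8 r=13: min(20,7)*5=35 best=144, r--
l=8 r=12: min(20,20)*4=80 best=144, r--
l=8 r=11: min(20,13)*3=39 best=144, r--
l=8 r=10: min(20,2)*2=4 best=144, r--
l=8 r=9: min(20,20)*1=20 best=144, r--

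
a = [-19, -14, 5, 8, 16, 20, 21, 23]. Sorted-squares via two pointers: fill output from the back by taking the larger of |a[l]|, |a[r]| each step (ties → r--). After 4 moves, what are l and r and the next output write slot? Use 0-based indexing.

l=1, r=4, next write slot=3

[0,7] |-19|<=|23| out[7]=529 → r--
[0,6] |-19|<=|21| out[6]=441 → r--
[0,5] |-19|<=|20| out[5]=400 → r--
[0,4] |-19|>|16| out[4]=361 → l++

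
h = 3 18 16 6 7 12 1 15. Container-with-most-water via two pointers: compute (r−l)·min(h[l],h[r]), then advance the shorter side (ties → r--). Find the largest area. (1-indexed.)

max area = 90

l=1 r=8: min(3,15)*7=21 best=21 *, l++
l=2 r=8: min(18,15)*6=90 best=90 *, r--
l=2 r=7: min(18,1)*5=5 best=90, r--
l=2 r=6: min(18,12)*4=48 best=90, r--
l=2 r=5: min(18,7)*3=21 best=90, r--
l=2 r=4: min(18,6)*2=12 best=90, r--
l=2 r=3: min(18,16)*1=16 best=90, r--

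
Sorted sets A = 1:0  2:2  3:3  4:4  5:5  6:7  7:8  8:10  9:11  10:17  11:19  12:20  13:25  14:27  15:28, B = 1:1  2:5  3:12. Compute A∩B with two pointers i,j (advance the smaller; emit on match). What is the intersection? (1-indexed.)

intersection = [5]

i=1 j=1: 0<1, i++
i=2 j=1: 2>1, j++
i=2 j=2: 2<5, i++
i=3 j=2: 3<5, i++
i=4 j=2: 4<5, i++
i=5 j=2: 5==5 emit, i++,j++
i=6 j=3: 7<12, i++
i=7 j=3: 8<12, i++
i=8 j=3: 10<12, i++
i=9 j=3: 11<12, i++
i=10 j=3: 17>12, j++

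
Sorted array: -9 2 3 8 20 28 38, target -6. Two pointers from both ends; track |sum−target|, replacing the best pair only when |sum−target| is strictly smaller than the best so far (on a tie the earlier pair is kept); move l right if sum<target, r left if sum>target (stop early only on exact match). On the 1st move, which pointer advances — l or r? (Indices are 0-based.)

[0,6] -9+38=29 d=35 * → r--

r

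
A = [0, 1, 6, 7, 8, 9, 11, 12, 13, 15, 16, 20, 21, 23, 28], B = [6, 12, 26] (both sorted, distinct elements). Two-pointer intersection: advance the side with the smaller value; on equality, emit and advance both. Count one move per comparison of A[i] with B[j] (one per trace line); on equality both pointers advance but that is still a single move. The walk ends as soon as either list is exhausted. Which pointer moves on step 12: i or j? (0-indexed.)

i

i=0 j=0: 0<6, i++
i=1 j=0: 1<6, i++
i=2 j=0: 6==6 emit, i++,j++
i=3 j=1: 7<12, i++
i=4 j=1: 8<12, i++
i=5 j=1: 9<12, i++
i=6 j=1: 11<12, i++
i=7 j=1: 12==12 emit, i++,j++
i=8 j=2: 13<26, i++
i=9 j=2: 15<26, i++
i=10 j=2: 16<26, i++
i=11 j=2: 20<26, i++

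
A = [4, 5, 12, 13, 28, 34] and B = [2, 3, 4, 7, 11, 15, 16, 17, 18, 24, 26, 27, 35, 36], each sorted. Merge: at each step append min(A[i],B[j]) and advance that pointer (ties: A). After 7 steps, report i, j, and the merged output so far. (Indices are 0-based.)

i=2, j=5, merged so far=[2, 3, 4, 4, 5, 7, 11]

i=0 j=0: A[i]=4>B[j]=2 take 2, j++
i=0 j=1: A[i]=4>B[j]=3 take 3, j++
i=0 j=2: A[i]=4<=B[j]=4 take 4, i++
i=1 j=2: A[i]=5>B[j]=4 take 4, j++
i=1 j=3: A[i]=5<=B[j]=7 take 5, i++
i=2 j=3: A[i]=12>B[j]=7 take 7, j++
i=2 j=4: A[i]=12>B[j]=11 take 11, j++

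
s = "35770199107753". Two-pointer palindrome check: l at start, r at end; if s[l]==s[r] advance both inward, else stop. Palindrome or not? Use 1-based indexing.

l=1 r=14: '3'=='3', l++,r--
l=2 r=13: '5'=='5', l++,r--
l=3 r=12: '7'=='7', l++,r--
l=4 r=11: '7'=='7', l++,r--
l=5 r=10: '0'=='0', l++,r--
l=6 r=9: '1'=='1', l++,r--
l=7 r=8: '9'=='9', l++,r--

palindrome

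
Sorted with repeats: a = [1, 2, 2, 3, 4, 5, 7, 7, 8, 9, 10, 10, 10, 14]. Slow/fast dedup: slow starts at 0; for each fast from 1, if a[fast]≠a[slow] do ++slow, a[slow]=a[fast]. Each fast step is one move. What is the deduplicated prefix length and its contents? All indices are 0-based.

length 10; prefix = [1, 2, 3, 4, 5, 7, 8, 9, 10, 14]

(s=0,f=1) a[fast]=2≠a[slow]=1 write a[1]=2 → slow++,fast++
(s=1,f=2) a[fast]=2=a[slow] dup → fast++
(s=1,f=3) a[fast]=3≠a[slow]=2 write a[2]=3 → slow++,fast++
(s=2,f=4) a[fast]=4≠a[slow]=3 write a[3]=4 → slow++,fast++
(s=3,f=5) a[fast]=5≠a[slow]=4 write a[4]=5 → slow++,fast++
(s=4,f=6) a[fast]=7≠a[slow]=5 write a[5]=7 → slow++,fast++
(s=5,f=7) a[fast]=7=a[slow] dup → fast++
(s=5,f=8) a[fast]=8≠a[slow]=7 write a[6]=8 → slow++,fast++
(s=6,f=9) a[fast]=9≠a[slow]=8 write a[7]=9 → slow++,fast++
(s=7,f=10) a[fast]=10≠a[slow]=9 write a[8]=10 → slow++,fast++
(s=8,f=11) a[fast]=10=a[slow] dup → fast++
(s=8,f=12) a[fast]=10=a[slow] dup → fast++
(s=8,f=13) a[fast]=14≠a[slow]=10 write a[9]=14 → slow++,fast++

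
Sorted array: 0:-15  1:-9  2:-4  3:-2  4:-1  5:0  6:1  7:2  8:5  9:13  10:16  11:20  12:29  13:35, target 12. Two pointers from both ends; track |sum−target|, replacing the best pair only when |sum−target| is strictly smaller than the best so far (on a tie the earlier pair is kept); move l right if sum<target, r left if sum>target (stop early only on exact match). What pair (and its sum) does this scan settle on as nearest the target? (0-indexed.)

pair (-4, 16) with sum 12 (|Δ|=0)

[0,13] -15+35=20 d=8 * → r--
[0,12] -15+29=14 d=2 * → r--
[0,11] -15+20=5 d=7 → l++
[1,11] -9+20=11 d=1 * → l++
[2,11] -4+20=16 d=4 → r--
[2,10] -4+16=12 d=0 * → stop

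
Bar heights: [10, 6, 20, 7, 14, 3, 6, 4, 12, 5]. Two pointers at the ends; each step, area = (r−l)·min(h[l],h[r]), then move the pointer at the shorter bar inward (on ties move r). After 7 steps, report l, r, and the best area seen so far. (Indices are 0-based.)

l=2, r=4, best area=80

l=0 r=9: min(10,5)*9=45 best=45 *, r--
l=0 r=8: min(10,12)*8=80 best=80 *, l++
l=1 r=8: min(6,12)*7=42 best=80, l++
l=2 r=8: min(20,12)*6=72 best=80, r--
l=2 r=7: min(20,4)*5=20 best=80, r--
l=2 r=6: min(20,6)*4=24 best=80, r--
l=2 r=5: min(20,3)*3=9 best=80, r--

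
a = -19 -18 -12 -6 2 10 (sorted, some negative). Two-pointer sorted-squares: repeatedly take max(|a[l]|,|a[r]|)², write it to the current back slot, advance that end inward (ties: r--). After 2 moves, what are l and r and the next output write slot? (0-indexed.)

l=2, r=5, next write slot=3

[0,5] |-19|>|10| out[5]=361 → l++
[1,5] |-18|>|10| out[4]=324 → l++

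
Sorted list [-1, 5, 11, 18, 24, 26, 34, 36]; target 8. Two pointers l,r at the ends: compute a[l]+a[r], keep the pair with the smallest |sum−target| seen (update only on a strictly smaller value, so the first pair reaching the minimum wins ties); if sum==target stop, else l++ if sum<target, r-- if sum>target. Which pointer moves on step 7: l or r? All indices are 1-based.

l

[1,8] -1+36=35 d=27 * → r--
[1,7] -1+34=33 d=25 * → r--
[1,6] -1+26=25 d=17 * → r--
[1,5] -1+24=23 d=15 * → r--
[1,4] -1+18=17 d=9 * → r--
[1,3] -1+11=10 d=2 * → r--
[1,2] -1+5=4 d=4 → l++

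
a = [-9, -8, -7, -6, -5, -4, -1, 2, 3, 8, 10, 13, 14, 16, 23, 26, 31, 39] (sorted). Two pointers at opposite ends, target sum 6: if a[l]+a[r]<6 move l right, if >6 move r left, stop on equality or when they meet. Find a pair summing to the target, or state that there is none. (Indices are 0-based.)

(-8, 14)

[0,17] -9+39=30 >6 → r--
[0,16] -9+31=22 >6 → r--
[0,15] -9+26=17 >6 → r--
[0,14] -9+23=14 >6 → r--
[0,13] -9+16=7 >6 → r--
[0,12] -9+14=5 <6 → l++
[1,12] -8+14=6 → found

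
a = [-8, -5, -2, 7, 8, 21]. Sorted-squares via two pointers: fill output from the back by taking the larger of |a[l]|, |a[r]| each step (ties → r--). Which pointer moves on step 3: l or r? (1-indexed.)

l

[1,6] |-8|<=|21| out[6]=441 → r--
[1,5] |-8|<=|8| out[5]=64 → r--
[1,4] |-8|>|7| out[4]=64 → l++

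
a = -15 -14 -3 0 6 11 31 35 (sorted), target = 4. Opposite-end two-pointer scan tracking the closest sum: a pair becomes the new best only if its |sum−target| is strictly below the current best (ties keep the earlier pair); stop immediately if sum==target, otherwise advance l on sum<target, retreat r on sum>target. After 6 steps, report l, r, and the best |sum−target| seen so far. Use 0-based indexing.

l=3, r=4, best |Δ|=1

l=0 r=7: -15+35=20 d=16 *, r--
l=0 r=6: -15+31=16 d=12 *, r--
l=0 r=5: -15+11=-4 d=8 *, l++
l=1 r=5: -14+11=-3 d=7 *, l++
l=2 r=5: -3+11=8 d=4 *, r--
l=2 r=4: -3+6=3 d=1 *, l++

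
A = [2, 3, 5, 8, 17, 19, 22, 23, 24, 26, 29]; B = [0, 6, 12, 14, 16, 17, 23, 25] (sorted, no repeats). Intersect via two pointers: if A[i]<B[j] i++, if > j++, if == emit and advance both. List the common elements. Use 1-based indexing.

i=1 j=1: 2>0, j++
i=1 j=2: 2<6, i++
i=2 j=2: 3<6, i++
i=3 j=2: 5<6, i++
i=4 j=2: 8>6, j++
i=4 j=3: 8<12, i++
i=5 j=3: 17>12, j++
i=5 j=4: 17>14, j++
i=5 j=5: 17>16, j++
i=5 j=6: 17==17 emit, i++,j++
i=6 j=7: 19<23, i++
i=7 j=7: 22<23, i++
i=8 j=7: 23==23 emit, i++,j++
i=9 j=8: 24<25, i++
i=10 j=8: 26>25, j++

intersection = [17, 23]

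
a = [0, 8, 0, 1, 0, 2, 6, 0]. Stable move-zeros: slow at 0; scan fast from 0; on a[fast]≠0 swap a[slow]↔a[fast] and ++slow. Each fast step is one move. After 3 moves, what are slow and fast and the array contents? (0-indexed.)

slow=0 fast=0: a[fast]=0, fast++
slow=0 fast=1: a[fast]=8≠0 swap→a[0]=8, slow++,fast++
slow=1 fast=2: a[fast]=0, fast++

slow=1, fast=3, a=[8, 0, 0, 1, 0, 2, 6, 0]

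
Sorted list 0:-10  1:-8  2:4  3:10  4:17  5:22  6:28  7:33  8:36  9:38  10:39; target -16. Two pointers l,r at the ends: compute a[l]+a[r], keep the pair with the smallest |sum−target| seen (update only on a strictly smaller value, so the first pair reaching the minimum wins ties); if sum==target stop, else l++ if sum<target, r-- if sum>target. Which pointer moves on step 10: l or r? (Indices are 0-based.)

l=0 r=10: -10+39=29 d=45 *, r--
l=0 r=9: -10+38=28 d=44 *, r--
l=0 r=8: -10+36=26 d=42 *, r--
l=0 r=7: -10+33=23 d=39 *, r--
l=0 r=6: -10+28=18 d=34 *, r--
l=0 r=5: -10+22=12 d=28 *, r--
l=0 r=4: -10+17=7 d=23 *, r--
l=0 r=3: -10+10=0 d=16 *, r--
l=0 r=2: -10+4=-6 d=10 *, r--
l=0 r=1: -10+-8=-18 d=2 *, l++

l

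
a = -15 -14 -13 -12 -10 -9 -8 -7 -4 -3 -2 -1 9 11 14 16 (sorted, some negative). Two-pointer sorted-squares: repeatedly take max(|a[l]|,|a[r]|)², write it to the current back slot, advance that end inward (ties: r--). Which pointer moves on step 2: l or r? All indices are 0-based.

l=0 r=15: |-15|<=|16| out[15]=256, r--
l=0 r=14: |-15|>|14| out[14]=225, l++

l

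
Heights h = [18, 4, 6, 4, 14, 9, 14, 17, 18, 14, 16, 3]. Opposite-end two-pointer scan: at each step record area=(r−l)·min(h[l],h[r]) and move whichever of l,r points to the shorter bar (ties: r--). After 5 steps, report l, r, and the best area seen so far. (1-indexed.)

l=1, r=7, best area=160

[1,12] min(18,3)*11=33 best=33 * → r--
[1,11] min(18,16)*10=160 best=160 * → r--
[1,10] min(18,14)*9=126 best=160 → r--
[1,9] min(18,18)*8=144 best=160 → r--
[1,8] min(18,17)*7=119 best=160 → r--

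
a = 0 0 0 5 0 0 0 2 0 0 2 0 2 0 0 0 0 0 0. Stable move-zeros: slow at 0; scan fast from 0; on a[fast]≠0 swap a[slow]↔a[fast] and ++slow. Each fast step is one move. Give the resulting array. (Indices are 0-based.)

slow=0 fast=0: a[fast]=0, fast++
slow=0 fast=1: a[fast]=0, fast++
slow=0 fast=2: a[fast]=0, fast++
slow=0 fast=3: a[fast]=5≠0 swap→a[0]=5, slow++,fast++
slow=1 fast=4: a[fast]=0, fast++
slow=1 fast=5: a[fast]=0, fast++
slow=1 fast=6: a[fast]=0, fast++
slow=1 fast=7: a[fast]=2≠0 swap→a[1]=2, slow++,fast++
slow=2 fast=8: a[fast]=0, fast++
slow=2 fast=9: a[fast]=0, fast++
slow=2 fast=10: a[fast]=2≠0 swap→a[2]=2, slow++,fast++
slow=3 fast=11: a[fast]=0, fast++
slow=3 fast=12: a[fast]=2≠0 swap→a[3]=2, slow++,fast++
slow=4 fast=13: a[fast]=0, fast++
slow=4 fast=14: a[fast]=0, fast++
slow=4 fast=15: a[fast]=0, fast++
slow=4 fast=16: a[fast]=0, fast++
slow=4 fast=17: a[fast]=0, fast++
slow=4 fast=18: a[fast]=0, fast++

[5, 2, 2, 2, 0, 0, 0, 0, 0, 0, 0, 0, 0, 0, 0, 0, 0, 0, 0]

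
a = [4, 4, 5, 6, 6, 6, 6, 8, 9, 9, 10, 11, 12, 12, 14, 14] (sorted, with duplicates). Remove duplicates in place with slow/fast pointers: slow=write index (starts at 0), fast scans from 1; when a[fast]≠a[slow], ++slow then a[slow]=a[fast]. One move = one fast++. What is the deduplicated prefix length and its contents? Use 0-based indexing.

(s=0,f=1) a[fast]=4=a[slow] dup → fast++
(s=0,f=2) a[fast]=5≠a[slow]=4 write a[1]=5 → slow++,fast++
(s=1,f=3) a[fast]=6≠a[slow]=5 write a[2]=6 → slow++,fast++
(s=2,f=4) a[fast]=6=a[slow] dup → fast++
(s=2,f=5) a[fast]=6=a[slow] dup → fast++
(s=2,f=6) a[fast]=6=a[slow] dup → fast++
(s=2,f=7) a[fast]=8≠a[slow]=6 write a[3]=8 → slow++,fast++
(s=3,f=8) a[fast]=9≠a[slow]=8 write a[4]=9 → slow++,fast++
(s=4,f=9) a[fast]=9=a[slow] dup → fast++
(s=4,f=10) a[fast]=10≠a[slow]=9 write a[5]=10 → slow++,fast++
(s=5,f=11) a[fast]=11≠a[slow]=10 write a[6]=11 → slow++,fast++
(s=6,f=12) a[fast]=12≠a[slow]=11 write a[7]=12 → slow++,fast++
(s=7,f=13) a[fast]=12=a[slow] dup → fast++
(s=7,f=14) a[fast]=14≠a[slow]=12 write a[8]=14 → slow++,fast++
(s=8,f=15) a[fast]=14=a[slow] dup → fast++

length 9; prefix = [4, 5, 6, 8, 9, 10, 11, 12, 14]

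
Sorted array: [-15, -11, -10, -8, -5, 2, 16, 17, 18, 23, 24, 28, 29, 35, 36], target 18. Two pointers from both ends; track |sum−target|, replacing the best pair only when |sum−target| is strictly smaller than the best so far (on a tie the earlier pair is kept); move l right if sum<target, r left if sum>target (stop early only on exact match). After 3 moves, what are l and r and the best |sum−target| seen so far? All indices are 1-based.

[1,15] -15+36=21 d=3 * → r--
[1,14] -15+35=20 d=2 * → r--
[1,13] -15+29=14 d=4 → l++

l=2, r=13, best |Δ|=2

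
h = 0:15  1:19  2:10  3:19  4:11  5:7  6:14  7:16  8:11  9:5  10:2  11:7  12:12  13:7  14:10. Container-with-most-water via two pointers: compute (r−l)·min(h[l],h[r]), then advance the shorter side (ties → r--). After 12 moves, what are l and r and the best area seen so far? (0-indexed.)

l=1, r=3, best area=144

l=0 r=14: min(15,10)*14=140 best=140 *, r--
l=0 r=13: min(15,7)*13=91 best=140, r--
l=0 r=12: min(15,12)*12=144 best=144 *, r--
l=0 r=11: min(15,7)*11=77 best=144, r--
l=0 r=10: min(15,2)*10=20 best=144, r--
l=0 r=9: min(15,5)*9=45 best=144, r--
l=0 r=8: min(15,11)*8=88 best=144, r--
l=0 r=7: min(15,16)*7=105 best=144, l++
l=1 r=7: min(19,16)*6=96 best=144, r--
l=1 r=6: min(19,14)*5=70 best=144, r--
l=1 r=5: min(19,7)*4=28 best=144, r--
l=1 r=4: min(19,11)*3=33 best=144, r--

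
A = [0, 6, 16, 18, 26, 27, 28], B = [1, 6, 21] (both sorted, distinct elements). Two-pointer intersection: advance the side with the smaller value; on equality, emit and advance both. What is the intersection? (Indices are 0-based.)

i=0 j=0: 0<1, i++
i=1 j=0: 6>1, j++
i=1 j=1: 6==6 emit, i++,j++
i=2 j=2: 16<21, i++
i=3 j=2: 18<21, i++
i=4 j=2: 26>21, j++

intersection = [6]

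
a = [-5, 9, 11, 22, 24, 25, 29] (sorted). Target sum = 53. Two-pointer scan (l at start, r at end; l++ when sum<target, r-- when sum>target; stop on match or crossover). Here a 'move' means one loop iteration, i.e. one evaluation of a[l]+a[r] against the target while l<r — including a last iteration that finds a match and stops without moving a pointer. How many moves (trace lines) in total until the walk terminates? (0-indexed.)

5 moves

[0,6] -5+29=24 <53 → l++
[1,6] 9+29=38 <53 → l++
[2,6] 11+29=40 <53 → l++
[3,6] 22+29=51 <53 → l++
[4,6] 24+29=53 → found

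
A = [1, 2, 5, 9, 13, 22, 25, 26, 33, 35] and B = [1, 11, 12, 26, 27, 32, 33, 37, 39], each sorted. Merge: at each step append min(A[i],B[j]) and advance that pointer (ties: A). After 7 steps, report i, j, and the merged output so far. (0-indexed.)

i=4, j=3, merged so far=[1, 1, 2, 5, 9, 11, 12]

i=0 j=0: A[i]=1<=B[j]=1 take 1, i++
i=1 j=0: A[i]=2>B[j]=1 take 1, j++
i=1 j=1: A[i]=2<=B[j]=11 take 2, i++
i=2 j=1: A[i]=5<=B[j]=11 take 5, i++
i=3 j=1: A[i]=9<=B[j]=11 take 9, i++
i=4 j=1: A[i]=13>B[j]=11 take 11, j++
i=4 j=2: A[i]=13>B[j]=12 take 12, j++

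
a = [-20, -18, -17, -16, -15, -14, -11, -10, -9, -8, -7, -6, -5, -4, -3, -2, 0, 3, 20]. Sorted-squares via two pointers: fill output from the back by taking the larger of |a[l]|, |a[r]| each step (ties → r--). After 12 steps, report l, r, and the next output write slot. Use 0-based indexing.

l=11, r=17, next write slot=6

l=0 r=18: |-20|<=|20| out[18]=400, r--
l=0 r=17: |-20|>|3| out[17]=400, l++
l=1 r=17: |-18|>|3| out[16]=324, l++
l=2 r=17: |-17|>|3| out[15]=289, l++
l=3 r=17: |-16|>|3| out[14]=256, l++
l=4 r=17: |-15|>|3| out[13]=225, l++
l=5 r=17: |-14|>|3| out[12]=196, l++
l=6 r=17: |-11|>|3| out[11]=121, l++
l=7 r=17: |-10|>|3| out[10]=100, l++
l=8 r=17: |-9|>|3| out[9]=81, l++
l=9 r=17: |-8|>|3| out[8]=64, l++
l=10 r=17: |-7|>|3| out[7]=49, l++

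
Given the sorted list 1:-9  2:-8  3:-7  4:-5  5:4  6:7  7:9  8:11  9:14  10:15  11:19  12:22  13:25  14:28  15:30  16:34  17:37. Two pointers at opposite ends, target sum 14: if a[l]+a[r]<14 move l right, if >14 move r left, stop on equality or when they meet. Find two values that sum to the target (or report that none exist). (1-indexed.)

(-8, 22)

[1,17] -9+37=28 >14 → r--
[1,16] -9+34=25 >14 → r--
[1,15] -9+30=21 >14 → r--
[1,14] -9+28=19 >14 → r--
[1,13] -9+25=16 >14 → r--
[1,12] -9+22=13 <14 → l++
[2,12] -8+22=14 → found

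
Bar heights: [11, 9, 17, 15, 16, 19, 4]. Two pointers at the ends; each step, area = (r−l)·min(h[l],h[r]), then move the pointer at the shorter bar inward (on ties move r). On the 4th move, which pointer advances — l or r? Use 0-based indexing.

l=0 r=6: min(11,4)*6=24 best=24 *, r--
l=0 r=5: min(11,19)*5=55 best=55 *, l++
l=1 r=5: min(9,19)*4=36 best=55, l++
l=2 r=5: min(17,19)*3=51 best=55, l++

l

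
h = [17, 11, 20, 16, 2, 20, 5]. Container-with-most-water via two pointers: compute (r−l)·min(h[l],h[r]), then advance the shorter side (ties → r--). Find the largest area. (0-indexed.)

max area = 85

[0,6] min(17,5)*6=30 best=30 * → r--
[0,5] min(17,20)*5=85 best=85 * → l++
[1,5] min(11,20)*4=44 best=85 → l++
[2,5] min(20,20)*3=60 best=85 → r--
[2,4] min(20,2)*2=4 best=85 → r--
[2,3] min(20,16)*1=16 best=85 → r--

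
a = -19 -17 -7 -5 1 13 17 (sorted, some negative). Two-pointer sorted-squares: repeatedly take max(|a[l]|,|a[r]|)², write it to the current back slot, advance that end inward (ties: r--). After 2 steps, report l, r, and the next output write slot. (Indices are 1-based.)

l=2, r=6, next write slot=5

[1,7] |-19|>|17| out[7]=361 → l++
[2,7] |-17|<=|17| out[6]=289 → r--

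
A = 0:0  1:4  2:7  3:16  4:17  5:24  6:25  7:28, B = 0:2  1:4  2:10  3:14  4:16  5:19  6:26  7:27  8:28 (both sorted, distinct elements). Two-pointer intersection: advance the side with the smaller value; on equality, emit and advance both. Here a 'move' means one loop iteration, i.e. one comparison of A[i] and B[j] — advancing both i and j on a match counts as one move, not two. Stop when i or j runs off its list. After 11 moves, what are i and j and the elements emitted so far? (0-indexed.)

[i=0,j=0] 0<2 → i++
[i=1,j=0] 4>2 → j++
[i=1,j=1] 4==4 emit → i++,j++
[i=2,j=2] 7<10 → i++
[i=3,j=2] 16>10 → j++
[i=3,j=3] 16>14 → j++
[i=3,j=4] 16==16 emit → i++,j++
[i=4,j=5] 17<19 → i++
[i=5,j=5] 24>19 → j++
[i=5,j=6] 24<26 → i++
[i=6,j=6] 25<26 → i++

i=7, j=6, emitted=[4, 16]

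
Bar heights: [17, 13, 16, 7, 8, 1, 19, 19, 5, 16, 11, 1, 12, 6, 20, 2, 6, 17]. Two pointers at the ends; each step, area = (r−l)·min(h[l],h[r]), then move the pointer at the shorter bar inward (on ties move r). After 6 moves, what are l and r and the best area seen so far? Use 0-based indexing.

l=3, r=14, best area=289

[0,17] min(17,17)*17=289 best=289 * → r--
[0,16] min(17,6)*16=96 best=289 → r--
[0,15] min(17,2)*15=30 best=289 → r--
[0,14] min(17,20)*14=238 best=289 → l++
[1,14] min(13,20)*13=169 best=289 → l++
[2,14] min(16,20)*12=192 best=289 → l++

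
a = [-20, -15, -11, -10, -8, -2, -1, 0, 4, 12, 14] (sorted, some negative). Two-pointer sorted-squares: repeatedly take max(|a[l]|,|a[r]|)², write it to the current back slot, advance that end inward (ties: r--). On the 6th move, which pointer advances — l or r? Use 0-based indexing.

l

[0,10] |-20|>|14| out[10]=400 → l++
[1,10] |-15|>|14| out[9]=225 → l++
[2,10] |-11|<=|14| out[8]=196 → r--
[2,9] |-11|<=|12| out[7]=144 → r--
[2,8] |-11|>|4| out[6]=121 → l++
[3,8] |-10|>|4| out[5]=100 → l++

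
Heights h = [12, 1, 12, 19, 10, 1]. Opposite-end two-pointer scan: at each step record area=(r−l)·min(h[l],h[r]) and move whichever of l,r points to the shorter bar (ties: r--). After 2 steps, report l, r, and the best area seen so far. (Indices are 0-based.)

l=0, r=3, best area=40

[0,5] min(12,1)*5=5 best=5 * → r--
[0,4] min(12,10)*4=40 best=40 * → r--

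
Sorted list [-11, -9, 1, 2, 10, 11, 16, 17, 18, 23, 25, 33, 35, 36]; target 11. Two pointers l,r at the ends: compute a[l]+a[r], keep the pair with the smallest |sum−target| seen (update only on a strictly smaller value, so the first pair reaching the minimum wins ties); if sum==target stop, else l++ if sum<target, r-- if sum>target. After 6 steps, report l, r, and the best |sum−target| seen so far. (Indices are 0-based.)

l=1, r=8, best |Δ|=1

l=0 r=13: -11+36=25 d=14 *, r--
l=0 r=12: -11+35=24 d=13 *, r--
l=0 r=11: -11+33=22 d=11 *, r--
l=0 r=10: -11+25=14 d=3 *, r--
l=0 r=9: -11+23=12 d=1 *, r--
l=0 r=8: -11+18=7 d=4, l++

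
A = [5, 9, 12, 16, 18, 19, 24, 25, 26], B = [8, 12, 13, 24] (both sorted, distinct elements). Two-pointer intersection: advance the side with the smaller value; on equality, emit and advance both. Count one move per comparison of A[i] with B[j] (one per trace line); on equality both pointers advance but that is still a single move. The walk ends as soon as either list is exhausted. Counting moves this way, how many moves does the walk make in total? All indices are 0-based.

9 moves

i=0 j=0: 5<8, i++
i=1 j=0: 9>8, j++
i=1 j=1: 9<12, i++
i=2 j=1: 12==12 emit, i++,j++
i=3 j=2: 16>13, j++
i=3 j=3: 16<24, i++
i=4 j=3: 18<24, i++
i=5 j=3: 19<24, i++
i=6 j=3: 24==24 emit, i++,j++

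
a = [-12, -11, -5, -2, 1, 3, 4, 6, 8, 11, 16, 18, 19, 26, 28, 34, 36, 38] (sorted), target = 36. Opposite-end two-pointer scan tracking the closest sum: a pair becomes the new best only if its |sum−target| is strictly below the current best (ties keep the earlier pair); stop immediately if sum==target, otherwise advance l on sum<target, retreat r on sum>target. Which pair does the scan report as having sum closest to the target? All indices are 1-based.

pair (-2, 38) with sum 36 (|Δ|=0)

[1,18] -12+38=26 d=10 * → l++
[2,18] -11+38=27 d=9 * → l++
[3,18] -5+38=33 d=3 * → l++
[4,18] -2+38=36 d=0 * → stop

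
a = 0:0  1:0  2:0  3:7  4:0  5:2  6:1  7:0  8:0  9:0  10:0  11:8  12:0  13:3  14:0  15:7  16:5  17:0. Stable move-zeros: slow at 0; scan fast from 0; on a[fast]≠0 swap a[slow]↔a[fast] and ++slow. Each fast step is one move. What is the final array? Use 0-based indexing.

[7, 2, 1, 8, 3, 7, 5, 0, 0, 0, 0, 0, 0, 0, 0, 0, 0, 0]

slow=0 fast=0: a[fast]=0, fast++
slow=0 fast=1: a[fast]=0, fast++
slow=0 fast=2: a[fast]=0, fast++
slow=0 fast=3: a[fast]=7≠0 swap→a[0]=7, slow++,fast++
slow=1 fast=4: a[fast]=0, fast++
slow=1 fast=5: a[fast]=2≠0 swap→a[1]=2, slow++,fast++
slow=2 fast=6: a[fast]=1≠0 swap→a[2]=1, slow++,fast++
slow=3 fast=7: a[fast]=0, fast++
slow=3 fast=8: a[fast]=0, fast++
slow=3 fast=9: a[fast]=0, fast++
slow=3 fast=10: a[fast]=0, fast++
slow=3 fast=11: a[fast]=8≠0 swap→a[3]=8, slow++,fast++
slow=4 fast=12: a[fast]=0, fast++
slow=4 fast=13: a[fast]=3≠0 swap→a[4]=3, slow++,fast++
slow=5 fast=14: a[fast]=0, fast++
slow=5 fast=15: a[fast]=7≠0 swap→a[5]=7, slow++,fast++
slow=6 fast=16: a[fast]=5≠0 swap→a[6]=5, slow++,fast++
slow=7 fast=17: a[fast]=0, fast++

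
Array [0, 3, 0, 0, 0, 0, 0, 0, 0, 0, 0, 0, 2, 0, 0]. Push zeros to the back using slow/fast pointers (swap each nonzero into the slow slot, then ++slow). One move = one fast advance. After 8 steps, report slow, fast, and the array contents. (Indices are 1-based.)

slow=2, fast=9, a=[3, 0, 0, 0, 0, 0, 0, 0, 0, 0, 0, 0, 2, 0, 0]

slow=1 fast=1: a[fast]=0, fast++
slow=1 fast=2: a[fast]=3≠0 swap→a[1]=3, slow++,fast++
slow=2 fast=3: a[fast]=0, fast++
slow=2 fast=4: a[fast]=0, fast++
slow=2 fast=5: a[fast]=0, fast++
slow=2 fast=6: a[fast]=0, fast++
slow=2 fast=7: a[fast]=0, fast++
slow=2 fast=8: a[fast]=0, fast++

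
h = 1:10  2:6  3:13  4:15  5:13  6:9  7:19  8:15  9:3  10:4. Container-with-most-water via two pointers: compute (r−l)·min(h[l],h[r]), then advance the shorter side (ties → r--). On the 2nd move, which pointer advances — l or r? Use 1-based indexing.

[1,10] min(10,4)*9=36 best=36 * → r--
[1,9] min(10,3)*8=24 best=36 → r--

r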